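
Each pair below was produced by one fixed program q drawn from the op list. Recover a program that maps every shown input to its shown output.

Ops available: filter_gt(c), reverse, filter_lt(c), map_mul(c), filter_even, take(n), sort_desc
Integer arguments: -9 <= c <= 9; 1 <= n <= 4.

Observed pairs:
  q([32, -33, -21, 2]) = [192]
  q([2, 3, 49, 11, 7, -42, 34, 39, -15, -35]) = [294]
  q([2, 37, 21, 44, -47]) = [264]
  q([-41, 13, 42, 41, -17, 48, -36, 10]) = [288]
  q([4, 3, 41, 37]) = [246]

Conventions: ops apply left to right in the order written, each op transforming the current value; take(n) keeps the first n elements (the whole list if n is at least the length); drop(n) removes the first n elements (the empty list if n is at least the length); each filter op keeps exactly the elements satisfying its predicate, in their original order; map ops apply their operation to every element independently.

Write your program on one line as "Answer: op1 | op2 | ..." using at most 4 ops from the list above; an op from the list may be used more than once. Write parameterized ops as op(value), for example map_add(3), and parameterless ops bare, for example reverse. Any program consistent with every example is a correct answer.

filter_gt(8) | sort_desc | map_mul(6) | take(1)

Check, running the answer program on each example:
  [32, -33, -21, 2] -> [32] -> [32] -> [192] -> [192]
  [2, 3, 49, 11, 7, -42, 34, 39, -15, -35] -> [49, 11, 34, 39] -> [49, 39, 34, 11] -> [294, 234, 204, 66] -> [294]
  [2, 37, 21, 44, -47] -> [37, 21, 44] -> [44, 37, 21] -> [264, 222, 126] -> [264]
  [-41, 13, 42, 41, -17, 48, -36, 10] -> [13, 42, 41, 48, 10] -> [48, 42, 41, 13, 10] -> [288, 252, 246, 78, 60] -> [288]
  [4, 3, 41, 37] -> [41, 37] -> [41, 37] -> [246, 222] -> [246]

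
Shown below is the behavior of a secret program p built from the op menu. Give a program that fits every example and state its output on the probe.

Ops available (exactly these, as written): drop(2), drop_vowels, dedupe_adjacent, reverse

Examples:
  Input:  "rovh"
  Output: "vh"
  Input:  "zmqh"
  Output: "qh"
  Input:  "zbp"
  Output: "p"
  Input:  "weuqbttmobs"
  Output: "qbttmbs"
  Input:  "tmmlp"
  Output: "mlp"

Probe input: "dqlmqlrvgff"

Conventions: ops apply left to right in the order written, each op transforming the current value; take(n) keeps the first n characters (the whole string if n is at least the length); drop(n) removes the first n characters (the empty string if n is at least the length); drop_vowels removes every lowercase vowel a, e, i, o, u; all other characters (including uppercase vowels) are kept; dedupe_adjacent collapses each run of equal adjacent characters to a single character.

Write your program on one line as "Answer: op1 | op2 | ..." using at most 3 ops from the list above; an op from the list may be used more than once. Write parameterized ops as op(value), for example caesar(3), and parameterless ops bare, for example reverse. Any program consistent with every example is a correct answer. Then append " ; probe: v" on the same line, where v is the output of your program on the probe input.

drop(2) | drop_vowels ; probe: "lmqlrvgff"

Check, running the answer program on each example:
  "rovh" -> "vh" -> "vh"
  "zmqh" -> "qh" -> "qh"
  "zbp" -> "p" -> "p"
  "weuqbttmobs" -> "uqbttmobs" -> "qbttmbs"
  "tmmlp" -> "mlp" -> "mlp"
  probe: "dqlmqlrvgff" -> "lmqlrvgff" -> "lmqlrvgff"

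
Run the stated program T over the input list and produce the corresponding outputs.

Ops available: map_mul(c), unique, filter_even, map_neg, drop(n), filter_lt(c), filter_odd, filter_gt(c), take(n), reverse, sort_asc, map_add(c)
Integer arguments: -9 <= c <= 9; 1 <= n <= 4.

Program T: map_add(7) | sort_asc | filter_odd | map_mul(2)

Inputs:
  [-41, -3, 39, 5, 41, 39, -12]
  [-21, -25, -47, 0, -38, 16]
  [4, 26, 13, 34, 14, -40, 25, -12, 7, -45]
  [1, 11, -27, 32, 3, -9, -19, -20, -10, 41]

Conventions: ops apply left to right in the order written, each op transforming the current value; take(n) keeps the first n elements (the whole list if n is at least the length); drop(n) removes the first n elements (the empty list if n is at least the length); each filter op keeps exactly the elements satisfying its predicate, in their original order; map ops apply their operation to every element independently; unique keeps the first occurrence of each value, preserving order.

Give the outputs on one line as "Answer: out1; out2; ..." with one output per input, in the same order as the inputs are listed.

Execution, op by op:
  [-41, -3, 39, 5, 41, 39, -12] -> [-34, 4, 46, 12, 48, 46, -5] -> [-34, -5, 4, 12, 46, 46, 48] -> [-5] -> [-10]
  [-21, -25, -47, 0, -38, 16] -> [-14, -18, -40, 7, -31, 23] -> [-40, -31, -18, -14, 7, 23] -> [-31, 7, 23] -> [-62, 14, 46]
  [4, 26, 13, 34, 14, -40, 25, -12, 7, -45] -> [11, 33, 20, 41, 21, -33, 32, -5, 14, -38] -> [-38, -33, -5, 11, 14, 20, 21, 32, 33, 41] -> [-33, -5, 11, 21, 33, 41] -> [-66, -10, 22, 42, 66, 82]
  [1, 11, -27, 32, 3, -9, -19, -20, -10, 41] -> [8, 18, -20, 39, 10, -2, -12, -13, -3, 48] -> [-20, -13, -12, -3, -2, 8, 10, 18, 39, 48] -> [-13, -3, 39] -> [-26, -6, 78]

[-10]; [-62, 14, 46]; [-66, -10, 22, 42, 66, 82]; [-26, -6, 78]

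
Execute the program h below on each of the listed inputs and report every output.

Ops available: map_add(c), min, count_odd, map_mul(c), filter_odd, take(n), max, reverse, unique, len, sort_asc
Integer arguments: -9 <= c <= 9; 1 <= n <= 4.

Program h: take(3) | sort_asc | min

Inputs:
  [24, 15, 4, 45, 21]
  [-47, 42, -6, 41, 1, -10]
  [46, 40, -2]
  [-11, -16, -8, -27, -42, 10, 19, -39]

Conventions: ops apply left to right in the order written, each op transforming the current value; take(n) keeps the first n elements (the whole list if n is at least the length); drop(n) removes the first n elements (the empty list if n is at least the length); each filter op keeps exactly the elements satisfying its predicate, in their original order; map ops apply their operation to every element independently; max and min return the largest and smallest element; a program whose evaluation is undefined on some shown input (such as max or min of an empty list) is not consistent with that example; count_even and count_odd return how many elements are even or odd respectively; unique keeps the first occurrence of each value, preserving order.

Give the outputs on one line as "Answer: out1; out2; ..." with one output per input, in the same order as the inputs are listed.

Execution, op by op:
  [24, 15, 4, 45, 21] -> [24, 15, 4] -> [4, 15, 24] -> 4
  [-47, 42, -6, 41, 1, -10] -> [-47, 42, -6] -> [-47, -6, 42] -> -47
  [46, 40, -2] -> [46, 40, -2] -> [-2, 40, 46] -> -2
  [-11, -16, -8, -27, -42, 10, 19, -39] -> [-11, -16, -8] -> [-16, -11, -8] -> -16

4; -47; -2; -16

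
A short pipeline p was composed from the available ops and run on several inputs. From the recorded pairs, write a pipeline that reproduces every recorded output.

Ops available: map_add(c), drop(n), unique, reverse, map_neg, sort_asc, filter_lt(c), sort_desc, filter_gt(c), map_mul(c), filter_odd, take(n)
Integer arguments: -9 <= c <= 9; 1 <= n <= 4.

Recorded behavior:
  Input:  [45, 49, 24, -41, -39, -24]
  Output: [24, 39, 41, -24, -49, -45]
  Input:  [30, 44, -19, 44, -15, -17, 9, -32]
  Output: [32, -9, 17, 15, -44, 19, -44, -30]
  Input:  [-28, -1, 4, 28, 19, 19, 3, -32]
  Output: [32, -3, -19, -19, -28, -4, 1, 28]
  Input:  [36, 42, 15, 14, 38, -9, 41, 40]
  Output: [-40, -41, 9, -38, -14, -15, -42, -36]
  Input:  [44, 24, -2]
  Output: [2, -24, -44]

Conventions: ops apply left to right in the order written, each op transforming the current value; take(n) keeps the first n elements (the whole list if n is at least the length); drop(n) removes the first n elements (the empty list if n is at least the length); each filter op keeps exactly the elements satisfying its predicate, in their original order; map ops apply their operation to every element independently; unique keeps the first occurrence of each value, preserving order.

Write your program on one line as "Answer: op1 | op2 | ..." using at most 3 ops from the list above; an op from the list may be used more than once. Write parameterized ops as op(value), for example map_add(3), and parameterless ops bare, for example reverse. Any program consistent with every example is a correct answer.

reverse | map_neg

Check, running the answer program on each example:
  [45, 49, 24, -41, -39, -24] -> [-24, -39, -41, 24, 49, 45] -> [24, 39, 41, -24, -49, -45]
  [30, 44, -19, 44, -15, -17, 9, -32] -> [-32, 9, -17, -15, 44, -19, 44, 30] -> [32, -9, 17, 15, -44, 19, -44, -30]
  [-28, -1, 4, 28, 19, 19, 3, -32] -> [-32, 3, 19, 19, 28, 4, -1, -28] -> [32, -3, -19, -19, -28, -4, 1, 28]
  [36, 42, 15, 14, 38, -9, 41, 40] -> [40, 41, -9, 38, 14, 15, 42, 36] -> [-40, -41, 9, -38, -14, -15, -42, -36]
  [44, 24, -2] -> [-2, 24, 44] -> [2, -24, -44]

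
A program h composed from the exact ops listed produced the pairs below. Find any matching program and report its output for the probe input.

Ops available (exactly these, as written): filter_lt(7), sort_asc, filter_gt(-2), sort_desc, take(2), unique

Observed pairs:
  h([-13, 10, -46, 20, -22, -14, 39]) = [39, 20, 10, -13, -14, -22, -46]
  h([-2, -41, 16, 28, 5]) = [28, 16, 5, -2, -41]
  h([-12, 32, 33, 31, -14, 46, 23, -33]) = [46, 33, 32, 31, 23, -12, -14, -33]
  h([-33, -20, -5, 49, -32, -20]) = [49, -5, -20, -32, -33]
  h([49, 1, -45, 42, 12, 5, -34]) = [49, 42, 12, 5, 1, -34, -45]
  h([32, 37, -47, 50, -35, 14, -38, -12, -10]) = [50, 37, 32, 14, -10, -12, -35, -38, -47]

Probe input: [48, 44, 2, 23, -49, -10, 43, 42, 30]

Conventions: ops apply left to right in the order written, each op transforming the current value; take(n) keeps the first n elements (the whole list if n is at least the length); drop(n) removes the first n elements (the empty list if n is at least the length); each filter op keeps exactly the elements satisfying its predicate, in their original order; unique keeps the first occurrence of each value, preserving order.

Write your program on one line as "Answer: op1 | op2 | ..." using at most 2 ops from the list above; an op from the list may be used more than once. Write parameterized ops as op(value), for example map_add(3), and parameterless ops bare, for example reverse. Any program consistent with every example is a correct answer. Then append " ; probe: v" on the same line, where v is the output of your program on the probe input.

unique | sort_desc ; probe: [48, 44, 43, 42, 30, 23, 2, -10, -49]

Check, running the answer program on each example:
  [-13, 10, -46, 20, -22, -14, 39] -> [-13, 10, -46, 20, -22, -14, 39] -> [39, 20, 10, -13, -14, -22, -46]
  [-2, -41, 16, 28, 5] -> [-2, -41, 16, 28, 5] -> [28, 16, 5, -2, -41]
  [-12, 32, 33, 31, -14, 46, 23, -33] -> [-12, 32, 33, 31, -14, 46, 23, -33] -> [46, 33, 32, 31, 23, -12, -14, -33]
  [-33, -20, -5, 49, -32, -20] -> [-33, -20, -5, 49, -32] -> [49, -5, -20, -32, -33]
  [49, 1, -45, 42, 12, 5, -34] -> [49, 1, -45, 42, 12, 5, -34] -> [49, 42, 12, 5, 1, -34, -45]
  [32, 37, -47, 50, -35, 14, -38, -12, -10] -> [32, 37, -47, 50, -35, 14, -38, -12, -10] -> [50, 37, 32, 14, -10, -12, -35, -38, -47]
  probe: [48, 44, 2, 23, -49, -10, 43, 42, 30] -> [48, 44, 2, 23, -49, -10, 43, 42, 30] -> [48, 44, 43, 42, 30, 23, 2, -10, -49]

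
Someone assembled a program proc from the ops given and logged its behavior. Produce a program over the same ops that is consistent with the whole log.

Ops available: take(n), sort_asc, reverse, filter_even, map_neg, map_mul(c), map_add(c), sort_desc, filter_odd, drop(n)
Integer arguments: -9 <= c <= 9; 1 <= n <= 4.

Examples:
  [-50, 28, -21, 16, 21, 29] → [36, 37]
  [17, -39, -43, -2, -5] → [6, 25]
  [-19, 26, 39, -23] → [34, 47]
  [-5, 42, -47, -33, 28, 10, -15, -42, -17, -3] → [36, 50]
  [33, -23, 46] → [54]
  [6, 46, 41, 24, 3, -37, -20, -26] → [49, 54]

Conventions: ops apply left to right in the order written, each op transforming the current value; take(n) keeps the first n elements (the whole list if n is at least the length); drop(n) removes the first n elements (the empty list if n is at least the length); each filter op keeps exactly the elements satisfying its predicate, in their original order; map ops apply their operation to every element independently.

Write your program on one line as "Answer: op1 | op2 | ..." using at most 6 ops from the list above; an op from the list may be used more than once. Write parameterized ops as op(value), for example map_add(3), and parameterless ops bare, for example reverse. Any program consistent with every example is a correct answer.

sort_asc | reverse | take(4) | map_add(8) | sort_asc | drop(2)

Check, running the answer program on each example:
  [-50, 28, -21, 16, 21, 29] -> [-50, -21, 16, 21, 28, 29] -> [29, 28, 21, 16, -21, -50] -> [29, 28, 21, 16] -> [37, 36, 29, 24] -> [24, 29, 36, 37] -> [36, 37]
  [17, -39, -43, -2, -5] -> [-43, -39, -5, -2, 17] -> [17, -2, -5, -39, -43] -> [17, -2, -5, -39] -> [25, 6, 3, -31] -> [-31, 3, 6, 25] -> [6, 25]
  [-19, 26, 39, -23] -> [-23, -19, 26, 39] -> [39, 26, -19, -23] -> [39, 26, -19, -23] -> [47, 34, -11, -15] -> [-15, -11, 34, 47] -> [34, 47]
  [-5, 42, -47, -33, 28, 10, -15, -42, -17, -3] -> [-47, -42, -33, -17, -15, -5, -3, 10, 28, 42] -> [42, 28, 10, -3, -5, -15, -17, -33, -42, -47] -> [42, 28, 10, -3] -> [50, 36, 18, 5] -> [5, 18, 36, 50] -> [36, 50]
  [33, -23, 46] -> [-23, 33, 46] -> [46, 33, -23] -> [46, 33, -23] -> [54, 41, -15] -> [-15, 41, 54] -> [54]
  [6, 46, 41, 24, 3, -37, -20, -26] -> [-37, -26, -20, 3, 6, 24, 41, 46] -> [46, 41, 24, 6, 3, -20, -26, -37] -> [46, 41, 24, 6] -> [54, 49, 32, 14] -> [14, 32, 49, 54] -> [49, 54]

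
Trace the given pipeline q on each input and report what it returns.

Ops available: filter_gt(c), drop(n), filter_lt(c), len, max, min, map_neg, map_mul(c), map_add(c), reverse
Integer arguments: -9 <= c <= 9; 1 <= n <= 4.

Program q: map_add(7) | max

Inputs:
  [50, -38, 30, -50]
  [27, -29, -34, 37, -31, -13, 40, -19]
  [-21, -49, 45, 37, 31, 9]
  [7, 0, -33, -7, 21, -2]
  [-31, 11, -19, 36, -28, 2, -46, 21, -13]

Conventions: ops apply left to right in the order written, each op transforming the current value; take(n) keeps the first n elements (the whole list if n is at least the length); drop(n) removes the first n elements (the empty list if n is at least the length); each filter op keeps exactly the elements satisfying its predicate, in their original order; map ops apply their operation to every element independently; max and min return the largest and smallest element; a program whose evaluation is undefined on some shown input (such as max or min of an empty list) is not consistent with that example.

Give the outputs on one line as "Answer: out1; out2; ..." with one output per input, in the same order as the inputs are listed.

57; 47; 52; 28; 43

Execution, op by op:
  [50, -38, 30, -50] -> [57, -31, 37, -43] -> 57
  [27, -29, -34, 37, -31, -13, 40, -19] -> [34, -22, -27, 44, -24, -6, 47, -12] -> 47
  [-21, -49, 45, 37, 31, 9] -> [-14, -42, 52, 44, 38, 16] -> 52
  [7, 0, -33, -7, 21, -2] -> [14, 7, -26, 0, 28, 5] -> 28
  [-31, 11, -19, 36, -28, 2, -46, 21, -13] -> [-24, 18, -12, 43, -21, 9, -39, 28, -6] -> 43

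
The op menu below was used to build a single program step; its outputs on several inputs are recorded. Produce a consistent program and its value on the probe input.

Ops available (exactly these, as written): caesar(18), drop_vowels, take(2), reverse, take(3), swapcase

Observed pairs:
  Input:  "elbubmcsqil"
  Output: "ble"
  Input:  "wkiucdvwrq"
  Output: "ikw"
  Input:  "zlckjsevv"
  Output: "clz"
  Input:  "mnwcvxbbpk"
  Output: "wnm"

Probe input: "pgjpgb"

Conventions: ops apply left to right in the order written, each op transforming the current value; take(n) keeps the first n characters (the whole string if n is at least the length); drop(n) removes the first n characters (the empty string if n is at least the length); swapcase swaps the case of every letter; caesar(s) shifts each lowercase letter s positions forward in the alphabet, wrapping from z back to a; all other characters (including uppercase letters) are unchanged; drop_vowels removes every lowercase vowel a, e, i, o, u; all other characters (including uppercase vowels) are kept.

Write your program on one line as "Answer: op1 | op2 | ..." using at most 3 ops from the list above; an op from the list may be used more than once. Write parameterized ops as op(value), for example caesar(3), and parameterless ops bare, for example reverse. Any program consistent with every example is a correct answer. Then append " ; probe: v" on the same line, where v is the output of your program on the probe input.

take(3) | reverse ; probe: "jgp"

Check, running the answer program on each example:
  "elbubmcsqil" -> "elb" -> "ble"
  "wkiucdvwrq" -> "wki" -> "ikw"
  "zlckjsevv" -> "zlc" -> "clz"
  "mnwcvxbbpk" -> "mnw" -> "wnm"
  probe: "pgjpgb" -> "pgj" -> "jgp"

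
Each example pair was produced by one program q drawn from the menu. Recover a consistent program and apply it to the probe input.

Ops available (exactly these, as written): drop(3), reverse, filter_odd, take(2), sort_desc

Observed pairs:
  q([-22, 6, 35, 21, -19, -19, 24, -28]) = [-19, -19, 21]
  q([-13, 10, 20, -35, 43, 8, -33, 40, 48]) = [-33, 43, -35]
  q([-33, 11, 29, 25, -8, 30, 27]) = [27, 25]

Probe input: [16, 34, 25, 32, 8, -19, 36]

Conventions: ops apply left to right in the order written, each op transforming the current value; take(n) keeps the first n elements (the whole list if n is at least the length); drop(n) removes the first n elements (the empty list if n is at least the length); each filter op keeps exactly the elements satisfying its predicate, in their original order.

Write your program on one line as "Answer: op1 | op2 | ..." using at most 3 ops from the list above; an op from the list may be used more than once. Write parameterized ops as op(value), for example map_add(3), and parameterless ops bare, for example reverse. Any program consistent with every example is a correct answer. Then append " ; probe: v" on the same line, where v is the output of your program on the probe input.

drop(3) | filter_odd | reverse ; probe: [-19]

Check, running the answer program on each example:
  [-22, 6, 35, 21, -19, -19, 24, -28] -> [21, -19, -19, 24, -28] -> [21, -19, -19] -> [-19, -19, 21]
  [-13, 10, 20, -35, 43, 8, -33, 40, 48] -> [-35, 43, 8, -33, 40, 48] -> [-35, 43, -33] -> [-33, 43, -35]
  [-33, 11, 29, 25, -8, 30, 27] -> [25, -8, 30, 27] -> [25, 27] -> [27, 25]
  probe: [16, 34, 25, 32, 8, -19, 36] -> [32, 8, -19, 36] -> [-19] -> [-19]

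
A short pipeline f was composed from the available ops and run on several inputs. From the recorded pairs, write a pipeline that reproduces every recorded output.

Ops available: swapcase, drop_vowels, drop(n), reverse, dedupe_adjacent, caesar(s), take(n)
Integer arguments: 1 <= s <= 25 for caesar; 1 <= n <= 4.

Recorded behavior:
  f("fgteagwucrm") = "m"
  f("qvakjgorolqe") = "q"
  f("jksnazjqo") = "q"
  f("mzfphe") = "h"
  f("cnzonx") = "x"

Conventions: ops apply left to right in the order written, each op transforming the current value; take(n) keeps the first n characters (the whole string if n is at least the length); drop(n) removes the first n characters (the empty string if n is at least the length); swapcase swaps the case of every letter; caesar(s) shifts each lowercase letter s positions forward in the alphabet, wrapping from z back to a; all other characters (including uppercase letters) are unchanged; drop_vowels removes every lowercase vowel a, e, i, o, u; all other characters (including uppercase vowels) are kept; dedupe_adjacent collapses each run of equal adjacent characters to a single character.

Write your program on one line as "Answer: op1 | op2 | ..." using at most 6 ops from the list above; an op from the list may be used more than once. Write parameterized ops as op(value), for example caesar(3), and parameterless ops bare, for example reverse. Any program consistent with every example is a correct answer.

drop_vowels | swapcase | reverse | swapcase | take(1)

Check, running the answer program on each example:
  "fgteagwucrm" -> "fgtgwcrm" -> "FGTGWCRM" -> "MRCWGTGF" -> "mrcwgtgf" -> "m"
  "qvakjgorolqe" -> "qvkjgrlq" -> "QVKJGRLQ" -> "QLRGJKVQ" -> "qlrgjkvq" -> "q"
  "jksnazjqo" -> "jksnzjq" -> "JKSNZJQ" -> "QJZNSKJ" -> "qjznskj" -> "q"
  "mzfphe" -> "mzfph" -> "MZFPH" -> "HPFZM" -> "hpfzm" -> "h"
  "cnzonx" -> "cnznx" -> "CNZNX" -> "XNZNC" -> "xnznc" -> "x"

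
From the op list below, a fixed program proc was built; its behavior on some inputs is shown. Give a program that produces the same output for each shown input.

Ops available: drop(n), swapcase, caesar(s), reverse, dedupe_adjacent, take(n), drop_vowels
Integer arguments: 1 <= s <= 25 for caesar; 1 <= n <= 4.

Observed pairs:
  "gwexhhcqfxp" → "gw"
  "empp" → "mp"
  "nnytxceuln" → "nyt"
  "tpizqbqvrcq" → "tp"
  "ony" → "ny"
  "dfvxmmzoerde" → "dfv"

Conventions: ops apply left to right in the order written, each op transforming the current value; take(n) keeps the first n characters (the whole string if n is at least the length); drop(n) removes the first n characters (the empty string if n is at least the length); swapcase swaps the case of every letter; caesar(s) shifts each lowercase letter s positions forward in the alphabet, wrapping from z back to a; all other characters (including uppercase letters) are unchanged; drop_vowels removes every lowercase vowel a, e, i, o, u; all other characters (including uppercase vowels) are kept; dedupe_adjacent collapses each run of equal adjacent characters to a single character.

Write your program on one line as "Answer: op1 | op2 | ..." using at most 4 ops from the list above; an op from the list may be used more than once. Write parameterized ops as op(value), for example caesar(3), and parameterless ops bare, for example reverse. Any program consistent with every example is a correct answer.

dedupe_adjacent | take(3) | drop_vowels

Check, running the answer program on each example:
  "gwexhhcqfxp" -> "gwexhcqfxp" -> "gwe" -> "gw"
  "empp" -> "emp" -> "emp" -> "mp"
  "nnytxceuln" -> "nytxceuln" -> "nyt" -> "nyt"
  "tpizqbqvrcq" -> "tpizqbqvrcq" -> "tpi" -> "tp"
  "ony" -> "ony" -> "ony" -> "ny"
  "dfvxmmzoerde" -> "dfvxmzoerde" -> "dfv" -> "dfv"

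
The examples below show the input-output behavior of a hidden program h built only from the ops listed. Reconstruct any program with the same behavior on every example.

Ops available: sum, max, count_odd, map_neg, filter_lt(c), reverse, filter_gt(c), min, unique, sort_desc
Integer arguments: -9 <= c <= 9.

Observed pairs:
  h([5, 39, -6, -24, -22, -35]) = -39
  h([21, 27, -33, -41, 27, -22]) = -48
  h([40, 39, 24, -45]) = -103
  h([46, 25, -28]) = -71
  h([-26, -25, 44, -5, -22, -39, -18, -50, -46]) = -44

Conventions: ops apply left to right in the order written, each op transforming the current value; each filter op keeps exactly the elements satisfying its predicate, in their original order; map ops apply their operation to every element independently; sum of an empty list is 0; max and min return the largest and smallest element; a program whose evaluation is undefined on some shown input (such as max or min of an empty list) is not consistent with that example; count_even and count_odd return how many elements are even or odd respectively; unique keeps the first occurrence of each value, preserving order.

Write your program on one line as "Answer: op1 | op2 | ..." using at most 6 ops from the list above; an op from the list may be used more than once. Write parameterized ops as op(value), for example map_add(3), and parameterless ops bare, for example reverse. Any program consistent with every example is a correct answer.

map_neg | sort_desc | filter_lt(-7) | unique | sum

Check, running the answer program on each example:
  [5, 39, -6, -24, -22, -35] -> [-5, -39, 6, 24, 22, 35] -> [35, 24, 22, 6, -5, -39] -> [-39] -> [-39] -> -39
  [21, 27, -33, -41, 27, -22] -> [-21, -27, 33, 41, -27, 22] -> [41, 33, 22, -21, -27, -27] -> [-21, -27, -27] -> [-21, -27] -> -48
  [40, 39, 24, -45] -> [-40, -39, -24, 45] -> [45, -24, -39, -40] -> [-24, -39, -40] -> [-24, -39, -40] -> -103
  [46, 25, -28] -> [-46, -25, 28] -> [28, -25, -46] -> [-25, -46] -> [-25, -46] -> -71
  [-26, -25, 44, -5, -22, -39, -18, -50, -46] -> [26, 25, -44, 5, 22, 39, 18, 50, 46] -> [50, 46, 39, 26, 25, 22, 18, 5, -44] -> [-44] -> [-44] -> -44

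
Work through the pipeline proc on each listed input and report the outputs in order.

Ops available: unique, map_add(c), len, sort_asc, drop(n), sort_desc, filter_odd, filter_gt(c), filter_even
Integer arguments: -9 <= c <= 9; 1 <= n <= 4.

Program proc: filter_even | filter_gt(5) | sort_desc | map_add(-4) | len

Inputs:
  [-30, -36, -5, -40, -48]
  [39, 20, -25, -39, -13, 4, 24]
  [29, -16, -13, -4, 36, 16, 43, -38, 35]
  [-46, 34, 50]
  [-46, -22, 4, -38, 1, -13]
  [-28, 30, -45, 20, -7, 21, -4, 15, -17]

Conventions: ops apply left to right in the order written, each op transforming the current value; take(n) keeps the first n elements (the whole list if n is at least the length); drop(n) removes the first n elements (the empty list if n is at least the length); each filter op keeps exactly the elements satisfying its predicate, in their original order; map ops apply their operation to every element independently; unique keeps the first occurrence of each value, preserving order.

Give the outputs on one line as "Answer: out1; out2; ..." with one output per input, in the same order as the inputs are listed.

Execution, op by op:
  [-30, -36, -5, -40, -48] -> [-30, -36, -40, -48] -> [] -> [] -> [] -> 0
  [39, 20, -25, -39, -13, 4, 24] -> [20, 4, 24] -> [20, 24] -> [24, 20] -> [20, 16] -> 2
  [29, -16, -13, -4, 36, 16, 43, -38, 35] -> [-16, -4, 36, 16, -38] -> [36, 16] -> [36, 16] -> [32, 12] -> 2
  [-46, 34, 50] -> [-46, 34, 50] -> [34, 50] -> [50, 34] -> [46, 30] -> 2
  [-46, -22, 4, -38, 1, -13] -> [-46, -22, 4, -38] -> [] -> [] -> [] -> 0
  [-28, 30, -45, 20, -7, 21, -4, 15, -17] -> [-28, 30, 20, -4] -> [30, 20] -> [30, 20] -> [26, 16] -> 2

0; 2; 2; 2; 0; 2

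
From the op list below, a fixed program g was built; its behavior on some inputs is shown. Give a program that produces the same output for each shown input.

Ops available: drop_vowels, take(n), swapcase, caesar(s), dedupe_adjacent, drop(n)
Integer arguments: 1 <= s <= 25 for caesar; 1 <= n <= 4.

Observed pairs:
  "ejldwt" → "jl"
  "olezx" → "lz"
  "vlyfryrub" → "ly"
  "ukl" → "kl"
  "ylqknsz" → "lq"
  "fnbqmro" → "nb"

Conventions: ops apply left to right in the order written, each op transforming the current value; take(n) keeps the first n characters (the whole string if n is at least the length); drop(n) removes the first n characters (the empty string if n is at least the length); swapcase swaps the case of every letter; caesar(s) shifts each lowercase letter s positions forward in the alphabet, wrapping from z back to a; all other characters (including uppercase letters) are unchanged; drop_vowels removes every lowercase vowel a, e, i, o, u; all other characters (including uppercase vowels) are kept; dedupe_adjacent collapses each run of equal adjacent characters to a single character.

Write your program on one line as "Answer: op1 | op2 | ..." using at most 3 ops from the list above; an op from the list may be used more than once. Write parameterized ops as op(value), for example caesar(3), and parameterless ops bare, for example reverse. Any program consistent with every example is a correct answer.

drop(1) | drop_vowels | take(2)

Check, running the answer program on each example:
  "ejldwt" -> "jldwt" -> "jldwt" -> "jl"
  "olezx" -> "lezx" -> "lzx" -> "lz"
  "vlyfryrub" -> "lyfryrub" -> "lyfryrb" -> "ly"
  "ukl" -> "kl" -> "kl" -> "kl"
  "ylqknsz" -> "lqknsz" -> "lqknsz" -> "lq"
  "fnbqmro" -> "nbqmro" -> "nbqmr" -> "nb"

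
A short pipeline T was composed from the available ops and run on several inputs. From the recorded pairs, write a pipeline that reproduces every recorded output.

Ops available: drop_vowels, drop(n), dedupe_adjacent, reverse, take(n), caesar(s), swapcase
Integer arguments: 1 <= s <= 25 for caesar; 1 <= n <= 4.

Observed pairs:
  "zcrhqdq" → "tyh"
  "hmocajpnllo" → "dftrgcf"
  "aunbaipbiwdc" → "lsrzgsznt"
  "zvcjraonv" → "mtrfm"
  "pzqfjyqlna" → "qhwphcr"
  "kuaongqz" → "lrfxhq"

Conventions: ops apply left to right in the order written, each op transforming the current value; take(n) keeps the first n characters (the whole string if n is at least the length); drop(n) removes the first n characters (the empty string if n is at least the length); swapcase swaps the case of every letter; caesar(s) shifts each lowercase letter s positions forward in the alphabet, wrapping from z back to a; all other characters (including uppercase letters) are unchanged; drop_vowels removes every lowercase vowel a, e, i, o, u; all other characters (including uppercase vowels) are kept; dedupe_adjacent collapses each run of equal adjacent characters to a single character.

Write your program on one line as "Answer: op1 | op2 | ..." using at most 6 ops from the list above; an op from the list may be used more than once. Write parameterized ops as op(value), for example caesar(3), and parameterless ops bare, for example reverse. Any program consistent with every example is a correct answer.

reverse | caesar(17) | drop_vowels | reverse | drop(1) | dedupe_adjacent

Check, running the answer program on each example:
  "zcrhqdq" -> "qdqhrcz" -> "huhyitq" -> "hhytq" -> "qtyhh" -> "tyhh" -> "tyh"
  "hmocajpnllo" -> "ollnpjacomh" -> "fccegartfdy" -> "fccgrtfdy" -> "ydftrgccf" -> "dftrgccf" -> "dftrgcf"
  "aunbaipbiwdc" -> "cdwibpiabnua" -> "tunzsgzrselr" -> "tnzsgzrslr" -> "rlsrzgsznt" -> "lsrzgsznt" -> "lsrzgsznt"
  "zvcjraonv" -> "vnoarjcvz" -> "mefriatmq" -> "mfrtmq" -> "qmtrfm" -> "mtrfm" -> "mtrfm"
  "pzqfjyqlna" -> "anlqyjfqzp" -> "rechpawhqg" -> "rchpwhqg" -> "gqhwphcr" -> "qhwphcr" -> "qhwphcr"
  "kuaongqz" -> "zqgnoauk" -> "qhxefrlb" -> "qhxfrlb" -> "blrfxhq" -> "lrfxhq" -> "lrfxhq"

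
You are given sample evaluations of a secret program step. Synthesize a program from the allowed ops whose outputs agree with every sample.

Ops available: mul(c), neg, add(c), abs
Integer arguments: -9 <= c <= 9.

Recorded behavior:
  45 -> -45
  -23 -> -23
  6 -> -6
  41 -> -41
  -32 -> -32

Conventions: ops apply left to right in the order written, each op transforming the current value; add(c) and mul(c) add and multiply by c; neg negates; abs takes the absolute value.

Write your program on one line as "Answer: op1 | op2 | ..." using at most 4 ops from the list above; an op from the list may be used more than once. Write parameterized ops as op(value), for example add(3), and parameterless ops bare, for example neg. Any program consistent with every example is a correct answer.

neg | abs | mul(-1)

Check, running the answer program on each example:
  45 -> -45 -> 45 -> -45
  -23 -> 23 -> 23 -> -23
  6 -> -6 -> 6 -> -6
  41 -> -41 -> 41 -> -41
  -32 -> 32 -> 32 -> -32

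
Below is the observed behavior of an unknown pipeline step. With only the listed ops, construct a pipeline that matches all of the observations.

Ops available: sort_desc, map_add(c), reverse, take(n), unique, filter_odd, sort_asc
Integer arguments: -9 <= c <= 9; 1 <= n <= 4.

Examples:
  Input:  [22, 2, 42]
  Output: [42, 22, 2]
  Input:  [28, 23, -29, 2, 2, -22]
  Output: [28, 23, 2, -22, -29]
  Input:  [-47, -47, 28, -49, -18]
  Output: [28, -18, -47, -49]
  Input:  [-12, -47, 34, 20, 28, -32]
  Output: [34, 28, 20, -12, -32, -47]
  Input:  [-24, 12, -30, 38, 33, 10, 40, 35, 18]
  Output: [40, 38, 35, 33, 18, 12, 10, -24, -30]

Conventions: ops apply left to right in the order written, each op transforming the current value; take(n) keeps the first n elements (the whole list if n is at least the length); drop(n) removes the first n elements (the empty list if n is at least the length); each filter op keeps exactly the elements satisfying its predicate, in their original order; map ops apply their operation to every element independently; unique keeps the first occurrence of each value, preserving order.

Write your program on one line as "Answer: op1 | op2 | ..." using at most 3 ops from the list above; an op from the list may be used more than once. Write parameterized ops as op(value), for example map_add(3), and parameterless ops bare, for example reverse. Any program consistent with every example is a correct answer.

sort_asc | unique | sort_desc

Check, running the answer program on each example:
  [22, 2, 42] -> [2, 22, 42] -> [2, 22, 42] -> [42, 22, 2]
  [28, 23, -29, 2, 2, -22] -> [-29, -22, 2, 2, 23, 28] -> [-29, -22, 2, 23, 28] -> [28, 23, 2, -22, -29]
  [-47, -47, 28, -49, -18] -> [-49, -47, -47, -18, 28] -> [-49, -47, -18, 28] -> [28, -18, -47, -49]
  [-12, -47, 34, 20, 28, -32] -> [-47, -32, -12, 20, 28, 34] -> [-47, -32, -12, 20, 28, 34] -> [34, 28, 20, -12, -32, -47]
  [-24, 12, -30, 38, 33, 10, 40, 35, 18] -> [-30, -24, 10, 12, 18, 33, 35, 38, 40] -> [-30, -24, 10, 12, 18, 33, 35, 38, 40] -> [40, 38, 35, 33, 18, 12, 10, -24, -30]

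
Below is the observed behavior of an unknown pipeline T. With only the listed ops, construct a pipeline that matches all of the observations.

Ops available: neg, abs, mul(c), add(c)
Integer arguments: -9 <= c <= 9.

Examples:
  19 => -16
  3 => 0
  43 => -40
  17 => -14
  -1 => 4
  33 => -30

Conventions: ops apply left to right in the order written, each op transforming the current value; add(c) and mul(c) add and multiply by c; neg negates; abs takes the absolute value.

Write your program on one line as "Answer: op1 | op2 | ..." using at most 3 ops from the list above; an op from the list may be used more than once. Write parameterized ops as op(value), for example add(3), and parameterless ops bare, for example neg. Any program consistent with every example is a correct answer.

add(3) | neg | add(6)

Check, running the answer program on each example:
  19 -> 22 -> -22 -> -16
  3 -> 6 -> -6 -> 0
  43 -> 46 -> -46 -> -40
  17 -> 20 -> -20 -> -14
  -1 -> 2 -> -2 -> 4
  33 -> 36 -> -36 -> -30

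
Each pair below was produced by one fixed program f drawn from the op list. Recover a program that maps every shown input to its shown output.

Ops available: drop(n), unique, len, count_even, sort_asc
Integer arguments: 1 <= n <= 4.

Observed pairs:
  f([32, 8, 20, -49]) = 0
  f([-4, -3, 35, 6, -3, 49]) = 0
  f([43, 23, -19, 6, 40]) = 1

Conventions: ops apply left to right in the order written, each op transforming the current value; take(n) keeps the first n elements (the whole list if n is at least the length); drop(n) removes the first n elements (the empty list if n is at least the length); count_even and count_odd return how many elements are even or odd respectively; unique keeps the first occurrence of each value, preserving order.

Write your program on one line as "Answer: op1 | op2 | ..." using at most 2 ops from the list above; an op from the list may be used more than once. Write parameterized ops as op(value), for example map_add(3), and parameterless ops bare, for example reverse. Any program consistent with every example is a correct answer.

drop(4) | count_even

Check, running the answer program on each example:
  [32, 8, 20, -49] -> [] -> 0
  [-4, -3, 35, 6, -3, 49] -> [-3, 49] -> 0
  [43, 23, -19, 6, 40] -> [40] -> 1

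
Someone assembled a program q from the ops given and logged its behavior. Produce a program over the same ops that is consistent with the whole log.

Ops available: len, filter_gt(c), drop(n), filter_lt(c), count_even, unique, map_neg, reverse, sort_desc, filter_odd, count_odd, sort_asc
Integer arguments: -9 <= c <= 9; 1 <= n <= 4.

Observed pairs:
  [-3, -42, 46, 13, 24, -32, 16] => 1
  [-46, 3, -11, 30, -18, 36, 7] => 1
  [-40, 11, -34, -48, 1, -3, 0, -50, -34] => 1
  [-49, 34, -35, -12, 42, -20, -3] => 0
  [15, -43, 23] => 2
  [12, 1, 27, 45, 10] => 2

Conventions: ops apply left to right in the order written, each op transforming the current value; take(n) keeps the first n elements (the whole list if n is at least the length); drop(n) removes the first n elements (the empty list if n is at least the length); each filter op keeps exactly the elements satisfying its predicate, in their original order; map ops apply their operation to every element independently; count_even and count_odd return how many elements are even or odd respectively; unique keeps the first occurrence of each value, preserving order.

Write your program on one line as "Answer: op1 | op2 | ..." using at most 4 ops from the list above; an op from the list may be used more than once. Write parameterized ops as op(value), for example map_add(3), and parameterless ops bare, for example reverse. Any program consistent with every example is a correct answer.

map_neg | unique | filter_lt(-4) | count_odd

Check, running the answer program on each example:
  [-3, -42, 46, 13, 24, -32, 16] -> [3, 42, -46, -13, -24, 32, -16] -> [3, 42, -46, -13, -24, 32, -16] -> [-46, -13, -24, -16] -> 1
  [-46, 3, -11, 30, -18, 36, 7] -> [46, -3, 11, -30, 18, -36, -7] -> [46, -3, 11, -30, 18, -36, -7] -> [-30, -36, -7] -> 1
  [-40, 11, -34, -48, 1, -3, 0, -50, -34] -> [40, -11, 34, 48, -1, 3, 0, 50, 34] -> [40, -11, 34, 48, -1, 3, 0, 50] -> [-11] -> 1
  [-49, 34, -35, -12, 42, -20, -3] -> [49, -34, 35, 12, -42, 20, 3] -> [49, -34, 35, 12, -42, 20, 3] -> [-34, -42] -> 0
  [15, -43, 23] -> [-15, 43, -23] -> [-15, 43, -23] -> [-15, -23] -> 2
  [12, 1, 27, 45, 10] -> [-12, -1, -27, -45, -10] -> [-12, -1, -27, -45, -10] -> [-12, -27, -45, -10] -> 2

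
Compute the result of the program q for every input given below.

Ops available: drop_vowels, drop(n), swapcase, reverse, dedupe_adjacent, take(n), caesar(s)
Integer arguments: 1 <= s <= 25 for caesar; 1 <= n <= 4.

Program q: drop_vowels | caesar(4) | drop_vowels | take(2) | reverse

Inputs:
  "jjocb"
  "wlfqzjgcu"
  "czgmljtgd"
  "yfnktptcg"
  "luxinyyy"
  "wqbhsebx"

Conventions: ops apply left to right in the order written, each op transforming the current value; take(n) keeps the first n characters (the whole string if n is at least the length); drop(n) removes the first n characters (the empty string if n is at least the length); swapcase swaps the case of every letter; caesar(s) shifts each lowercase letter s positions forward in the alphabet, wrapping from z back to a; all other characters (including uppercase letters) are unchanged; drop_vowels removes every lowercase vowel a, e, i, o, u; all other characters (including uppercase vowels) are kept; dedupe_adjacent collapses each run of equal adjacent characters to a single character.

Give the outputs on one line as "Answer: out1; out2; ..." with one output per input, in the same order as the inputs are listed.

"nn"; "jp"; "dg"; "jc"; "bp"; "lf"

Execution, op by op:
  "jjocb" -> "jjcb" -> "nngf" -> "nngf" -> "nn" -> "nn"
  "wlfqzjgcu" -> "wlfqzjgc" -> "apjudnkg" -> "pjdnkg" -> "pj" -> "jp"
  "czgmljtgd" -> "czgmljtgd" -> "gdkqpnxkh" -> "gdkqpnxkh" -> "gd" -> "dg"
  "yfnktptcg" -> "yfnktptcg" -> "cjroxtxgk" -> "cjrxtxgk" -> "cj" -> "jc"
  "luxinyyy" -> "lxnyyy" -> "pbrccc" -> "pbrccc" -> "pb" -> "bp"
  "wqbhsebx" -> "wqbhsbx" -> "auflwfb" -> "flwfb" -> "fl" -> "lf"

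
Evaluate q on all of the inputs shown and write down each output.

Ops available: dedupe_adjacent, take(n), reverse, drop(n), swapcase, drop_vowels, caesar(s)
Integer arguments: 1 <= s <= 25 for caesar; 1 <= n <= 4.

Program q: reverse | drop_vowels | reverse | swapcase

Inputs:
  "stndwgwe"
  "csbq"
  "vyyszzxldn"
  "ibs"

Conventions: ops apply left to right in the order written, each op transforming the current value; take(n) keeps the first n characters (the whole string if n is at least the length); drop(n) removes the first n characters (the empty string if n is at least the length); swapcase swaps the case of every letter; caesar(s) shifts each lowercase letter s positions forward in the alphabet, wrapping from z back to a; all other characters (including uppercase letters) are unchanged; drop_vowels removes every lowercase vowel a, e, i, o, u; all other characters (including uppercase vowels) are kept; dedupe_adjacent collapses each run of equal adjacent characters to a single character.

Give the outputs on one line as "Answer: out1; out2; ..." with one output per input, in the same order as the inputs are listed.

Execution, op by op:
  "stndwgwe" -> "ewgwdnts" -> "wgwdnts" -> "stndwgw" -> "STNDWGW"
  "csbq" -> "qbsc" -> "qbsc" -> "csbq" -> "CSBQ"
  "vyyszzxldn" -> "ndlxzzsyyv" -> "ndlxzzsyyv" -> "vyyszzxldn" -> "VYYSZZXLDN"
  "ibs" -> "sbi" -> "sb" -> "bs" -> "BS"

"STNDWGW"; "CSBQ"; "VYYSZZXLDN"; "BS"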